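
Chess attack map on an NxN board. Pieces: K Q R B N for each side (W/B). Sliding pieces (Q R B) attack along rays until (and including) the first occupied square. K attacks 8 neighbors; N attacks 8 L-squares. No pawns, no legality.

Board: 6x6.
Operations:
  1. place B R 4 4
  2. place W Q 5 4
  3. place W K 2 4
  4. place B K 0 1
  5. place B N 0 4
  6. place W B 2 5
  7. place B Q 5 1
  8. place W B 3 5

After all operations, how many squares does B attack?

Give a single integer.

Op 1: place BR@(4,4)
Op 2: place WQ@(5,4)
Op 3: place WK@(2,4)
Op 4: place BK@(0,1)
Op 5: place BN@(0,4)
Op 6: place WB@(2,5)
Op 7: place BQ@(5,1)
Op 8: place WB@(3,5)
Per-piece attacks for B:
  BK@(0,1): attacks (0,2) (0,0) (1,1) (1,2) (1,0)
  BN@(0,4): attacks (2,5) (1,2) (2,3)
  BR@(4,4): attacks (4,5) (4,3) (4,2) (4,1) (4,0) (5,4) (3,4) (2,4) [ray(1,0) blocked at (5,4); ray(-1,0) blocked at (2,4)]
  BQ@(5,1): attacks (5,2) (5,3) (5,4) (5,0) (4,1) (3,1) (2,1) (1,1) (0,1) (4,2) (3,3) (2,4) (4,0) [ray(0,1) blocked at (5,4); ray(-1,0) blocked at (0,1); ray(-1,1) blocked at (2,4)]
Union (22 distinct): (0,0) (0,1) (0,2) (1,0) (1,1) (1,2) (2,1) (2,3) (2,4) (2,5) (3,1) (3,3) (3,4) (4,0) (4,1) (4,2) (4,3) (4,5) (5,0) (5,2) (5,3) (5,4)

Answer: 22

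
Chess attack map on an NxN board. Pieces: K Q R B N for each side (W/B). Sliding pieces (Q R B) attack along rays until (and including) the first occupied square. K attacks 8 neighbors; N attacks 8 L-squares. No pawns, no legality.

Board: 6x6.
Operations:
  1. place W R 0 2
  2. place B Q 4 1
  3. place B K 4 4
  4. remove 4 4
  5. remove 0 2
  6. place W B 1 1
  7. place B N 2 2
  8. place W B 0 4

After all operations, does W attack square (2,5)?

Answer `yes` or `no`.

Answer: no

Derivation:
Op 1: place WR@(0,2)
Op 2: place BQ@(4,1)
Op 3: place BK@(4,4)
Op 4: remove (4,4)
Op 5: remove (0,2)
Op 6: place WB@(1,1)
Op 7: place BN@(2,2)
Op 8: place WB@(0,4)
Per-piece attacks for W:
  WB@(0,4): attacks (1,5) (1,3) (2,2) [ray(1,-1) blocked at (2,2)]
  WB@(1,1): attacks (2,2) (2,0) (0,2) (0,0) [ray(1,1) blocked at (2,2)]
W attacks (2,5): no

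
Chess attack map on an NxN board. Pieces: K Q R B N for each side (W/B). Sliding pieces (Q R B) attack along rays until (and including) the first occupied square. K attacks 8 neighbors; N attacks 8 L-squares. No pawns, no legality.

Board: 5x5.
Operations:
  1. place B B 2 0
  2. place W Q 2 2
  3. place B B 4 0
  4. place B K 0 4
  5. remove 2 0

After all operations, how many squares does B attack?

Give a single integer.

Answer: 5

Derivation:
Op 1: place BB@(2,0)
Op 2: place WQ@(2,2)
Op 3: place BB@(4,0)
Op 4: place BK@(0,4)
Op 5: remove (2,0)
Per-piece attacks for B:
  BK@(0,4): attacks (0,3) (1,4) (1,3)
  BB@(4,0): attacks (3,1) (2,2) [ray(-1,1) blocked at (2,2)]
Union (5 distinct): (0,3) (1,3) (1,4) (2,2) (3,1)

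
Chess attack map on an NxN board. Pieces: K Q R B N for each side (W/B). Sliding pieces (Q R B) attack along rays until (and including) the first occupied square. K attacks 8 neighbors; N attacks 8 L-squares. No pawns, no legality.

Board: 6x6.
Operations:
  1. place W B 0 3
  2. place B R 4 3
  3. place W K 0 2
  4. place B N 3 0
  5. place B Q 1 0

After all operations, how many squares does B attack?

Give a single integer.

Op 1: place WB@(0,3)
Op 2: place BR@(4,3)
Op 3: place WK@(0,2)
Op 4: place BN@(3,0)
Op 5: place BQ@(1,0)
Per-piece attacks for B:
  BQ@(1,0): attacks (1,1) (1,2) (1,3) (1,4) (1,5) (2,0) (3,0) (0,0) (2,1) (3,2) (4,3) (0,1) [ray(1,0) blocked at (3,0); ray(1,1) blocked at (4,3)]
  BN@(3,0): attacks (4,2) (5,1) (2,2) (1,1)
  BR@(4,3): attacks (4,4) (4,5) (4,2) (4,1) (4,0) (5,3) (3,3) (2,3) (1,3) (0,3) [ray(-1,0) blocked at (0,3)]
Union (23 distinct): (0,0) (0,1) (0,3) (1,1) (1,2) (1,3) (1,4) (1,5) (2,0) (2,1) (2,2) (2,3) (3,0) (3,2) (3,3) (4,0) (4,1) (4,2) (4,3) (4,4) (4,5) (5,1) (5,3)

Answer: 23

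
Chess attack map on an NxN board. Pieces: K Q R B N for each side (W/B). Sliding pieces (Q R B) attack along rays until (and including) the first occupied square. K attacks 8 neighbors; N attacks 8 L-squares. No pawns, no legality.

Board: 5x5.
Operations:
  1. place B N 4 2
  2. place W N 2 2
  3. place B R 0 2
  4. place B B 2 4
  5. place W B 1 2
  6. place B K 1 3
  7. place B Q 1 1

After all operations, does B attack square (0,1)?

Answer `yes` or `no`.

Answer: yes

Derivation:
Op 1: place BN@(4,2)
Op 2: place WN@(2,2)
Op 3: place BR@(0,2)
Op 4: place BB@(2,4)
Op 5: place WB@(1,2)
Op 6: place BK@(1,3)
Op 7: place BQ@(1,1)
Per-piece attacks for B:
  BR@(0,2): attacks (0,3) (0,4) (0,1) (0,0) (1,2) [ray(1,0) blocked at (1,2)]
  BQ@(1,1): attacks (1,2) (1,0) (2,1) (3,1) (4,1) (0,1) (2,2) (2,0) (0,2) (0,0) [ray(0,1) blocked at (1,2); ray(1,1) blocked at (2,2); ray(-1,1) blocked at (0,2)]
  BK@(1,3): attacks (1,4) (1,2) (2,3) (0,3) (2,4) (2,2) (0,4) (0,2)
  BB@(2,4): attacks (3,3) (4,2) (1,3) [ray(1,-1) blocked at (4,2); ray(-1,-1) blocked at (1,3)]
  BN@(4,2): attacks (3,4) (2,3) (3,0) (2,1)
B attacks (0,1): yes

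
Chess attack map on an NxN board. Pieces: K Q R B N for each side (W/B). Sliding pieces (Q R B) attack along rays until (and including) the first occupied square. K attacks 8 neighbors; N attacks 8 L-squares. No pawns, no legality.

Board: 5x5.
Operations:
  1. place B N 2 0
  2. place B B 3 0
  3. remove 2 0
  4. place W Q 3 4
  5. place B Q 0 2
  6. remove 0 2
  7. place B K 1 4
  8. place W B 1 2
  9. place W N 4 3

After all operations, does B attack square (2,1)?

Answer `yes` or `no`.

Answer: yes

Derivation:
Op 1: place BN@(2,0)
Op 2: place BB@(3,0)
Op 3: remove (2,0)
Op 4: place WQ@(3,4)
Op 5: place BQ@(0,2)
Op 6: remove (0,2)
Op 7: place BK@(1,4)
Op 8: place WB@(1,2)
Op 9: place WN@(4,3)
Per-piece attacks for B:
  BK@(1,4): attacks (1,3) (2,4) (0,4) (2,3) (0,3)
  BB@(3,0): attacks (4,1) (2,1) (1,2) [ray(-1,1) blocked at (1,2)]
B attacks (2,1): yes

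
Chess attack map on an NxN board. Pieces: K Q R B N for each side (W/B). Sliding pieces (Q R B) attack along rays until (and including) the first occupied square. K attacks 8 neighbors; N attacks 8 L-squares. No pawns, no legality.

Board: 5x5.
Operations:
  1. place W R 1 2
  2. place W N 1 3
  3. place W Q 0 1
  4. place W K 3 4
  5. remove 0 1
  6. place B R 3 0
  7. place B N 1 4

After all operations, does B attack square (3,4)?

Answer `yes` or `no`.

Op 1: place WR@(1,2)
Op 2: place WN@(1,3)
Op 3: place WQ@(0,1)
Op 4: place WK@(3,4)
Op 5: remove (0,1)
Op 6: place BR@(3,0)
Op 7: place BN@(1,4)
Per-piece attacks for B:
  BN@(1,4): attacks (2,2) (3,3) (0,2)
  BR@(3,0): attacks (3,1) (3,2) (3,3) (3,4) (4,0) (2,0) (1,0) (0,0) [ray(0,1) blocked at (3,4)]
B attacks (3,4): yes

Answer: yes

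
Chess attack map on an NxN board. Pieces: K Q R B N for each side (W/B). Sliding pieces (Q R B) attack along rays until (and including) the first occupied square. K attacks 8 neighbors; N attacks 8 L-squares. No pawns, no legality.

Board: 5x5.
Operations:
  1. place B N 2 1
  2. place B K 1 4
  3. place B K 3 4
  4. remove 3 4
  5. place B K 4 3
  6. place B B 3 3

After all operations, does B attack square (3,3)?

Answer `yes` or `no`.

Op 1: place BN@(2,1)
Op 2: place BK@(1,4)
Op 3: place BK@(3,4)
Op 4: remove (3,4)
Op 5: place BK@(4,3)
Op 6: place BB@(3,3)
Per-piece attacks for B:
  BK@(1,4): attacks (1,3) (2,4) (0,4) (2,3) (0,3)
  BN@(2,1): attacks (3,3) (4,2) (1,3) (0,2) (4,0) (0,0)
  BB@(3,3): attacks (4,4) (4,2) (2,4) (2,2) (1,1) (0,0)
  BK@(4,3): attacks (4,4) (4,2) (3,3) (3,4) (3,2)
B attacks (3,3): yes

Answer: yes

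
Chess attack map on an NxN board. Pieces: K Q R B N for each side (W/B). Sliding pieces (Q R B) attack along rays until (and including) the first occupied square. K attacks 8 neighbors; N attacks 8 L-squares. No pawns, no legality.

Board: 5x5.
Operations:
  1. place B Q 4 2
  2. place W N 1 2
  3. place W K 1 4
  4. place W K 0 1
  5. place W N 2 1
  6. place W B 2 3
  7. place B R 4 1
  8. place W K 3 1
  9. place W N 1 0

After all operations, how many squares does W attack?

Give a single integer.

Answer: 22

Derivation:
Op 1: place BQ@(4,2)
Op 2: place WN@(1,2)
Op 3: place WK@(1,4)
Op 4: place WK@(0,1)
Op 5: place WN@(2,1)
Op 6: place WB@(2,3)
Op 7: place BR@(4,1)
Op 8: place WK@(3,1)
Op 9: place WN@(1,0)
Per-piece attacks for W:
  WK@(0,1): attacks (0,2) (0,0) (1,1) (1,2) (1,0)
  WN@(1,0): attacks (2,2) (3,1) (0,2)
  WN@(1,2): attacks (2,4) (3,3) (0,4) (2,0) (3,1) (0,0)
  WK@(1,4): attacks (1,3) (2,4) (0,4) (2,3) (0,3)
  WN@(2,1): attacks (3,3) (4,2) (1,3) (0,2) (4,0) (0,0)
  WB@(2,3): attacks (3,4) (3,2) (4,1) (1,4) (1,2) [ray(1,-1) blocked at (4,1); ray(-1,1) blocked at (1,4); ray(-1,-1) blocked at (1,2)]
  WK@(3,1): attacks (3,2) (3,0) (4,1) (2,1) (4,2) (4,0) (2,2) (2,0)
Union (22 distinct): (0,0) (0,2) (0,3) (0,4) (1,0) (1,1) (1,2) (1,3) (1,4) (2,0) (2,1) (2,2) (2,3) (2,4) (3,0) (3,1) (3,2) (3,3) (3,4) (4,0) (4,1) (4,2)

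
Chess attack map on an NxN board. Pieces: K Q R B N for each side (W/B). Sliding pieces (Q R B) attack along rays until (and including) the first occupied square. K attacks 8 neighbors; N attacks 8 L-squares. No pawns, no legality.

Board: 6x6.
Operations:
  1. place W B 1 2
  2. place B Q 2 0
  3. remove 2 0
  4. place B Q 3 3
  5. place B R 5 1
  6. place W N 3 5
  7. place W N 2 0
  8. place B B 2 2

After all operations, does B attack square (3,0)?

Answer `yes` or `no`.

Answer: yes

Derivation:
Op 1: place WB@(1,2)
Op 2: place BQ@(2,0)
Op 3: remove (2,0)
Op 4: place BQ@(3,3)
Op 5: place BR@(5,1)
Op 6: place WN@(3,5)
Op 7: place WN@(2,0)
Op 8: place BB@(2,2)
Per-piece attacks for B:
  BB@(2,2): attacks (3,3) (3,1) (4,0) (1,3) (0,4) (1,1) (0,0) [ray(1,1) blocked at (3,3)]
  BQ@(3,3): attacks (3,4) (3,5) (3,2) (3,1) (3,0) (4,3) (5,3) (2,3) (1,3) (0,3) (4,4) (5,5) (4,2) (5,1) (2,4) (1,5) (2,2) [ray(0,1) blocked at (3,5); ray(1,-1) blocked at (5,1); ray(-1,-1) blocked at (2,2)]
  BR@(5,1): attacks (5,2) (5,3) (5,4) (5,5) (5,0) (4,1) (3,1) (2,1) (1,1) (0,1)
B attacks (3,0): yes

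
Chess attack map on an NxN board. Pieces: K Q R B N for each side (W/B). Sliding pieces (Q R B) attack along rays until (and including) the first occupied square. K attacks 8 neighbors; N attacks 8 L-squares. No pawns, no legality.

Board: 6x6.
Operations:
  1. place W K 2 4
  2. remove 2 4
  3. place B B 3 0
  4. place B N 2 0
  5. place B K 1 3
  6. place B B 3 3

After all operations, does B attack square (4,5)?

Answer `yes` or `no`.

Op 1: place WK@(2,4)
Op 2: remove (2,4)
Op 3: place BB@(3,0)
Op 4: place BN@(2,0)
Op 5: place BK@(1,3)
Op 6: place BB@(3,3)
Per-piece attacks for B:
  BK@(1,3): attacks (1,4) (1,2) (2,3) (0,3) (2,4) (2,2) (0,4) (0,2)
  BN@(2,0): attacks (3,2) (4,1) (1,2) (0,1)
  BB@(3,0): attacks (4,1) (5,2) (2,1) (1,2) (0,3)
  BB@(3,3): attacks (4,4) (5,5) (4,2) (5,1) (2,4) (1,5) (2,2) (1,1) (0,0)
B attacks (4,5): no

Answer: no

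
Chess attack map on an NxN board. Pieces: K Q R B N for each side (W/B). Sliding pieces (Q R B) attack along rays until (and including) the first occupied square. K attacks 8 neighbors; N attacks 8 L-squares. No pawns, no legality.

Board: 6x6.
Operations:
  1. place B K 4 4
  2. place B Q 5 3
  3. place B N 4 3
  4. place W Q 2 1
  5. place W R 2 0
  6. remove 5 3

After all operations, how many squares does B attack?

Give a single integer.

Answer: 12

Derivation:
Op 1: place BK@(4,4)
Op 2: place BQ@(5,3)
Op 3: place BN@(4,3)
Op 4: place WQ@(2,1)
Op 5: place WR@(2,0)
Op 6: remove (5,3)
Per-piece attacks for B:
  BN@(4,3): attacks (5,5) (3,5) (2,4) (5,1) (3,1) (2,2)
  BK@(4,4): attacks (4,5) (4,3) (5,4) (3,4) (5,5) (5,3) (3,5) (3,3)
Union (12 distinct): (2,2) (2,4) (3,1) (3,3) (3,4) (3,5) (4,3) (4,5) (5,1) (5,3) (5,4) (5,5)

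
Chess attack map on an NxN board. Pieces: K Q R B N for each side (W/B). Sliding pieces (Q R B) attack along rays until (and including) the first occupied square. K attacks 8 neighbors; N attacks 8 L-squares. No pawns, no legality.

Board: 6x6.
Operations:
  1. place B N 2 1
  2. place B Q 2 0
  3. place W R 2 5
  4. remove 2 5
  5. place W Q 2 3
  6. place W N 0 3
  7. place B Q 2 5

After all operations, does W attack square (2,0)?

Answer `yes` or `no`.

Answer: no

Derivation:
Op 1: place BN@(2,1)
Op 2: place BQ@(2,0)
Op 3: place WR@(2,5)
Op 4: remove (2,5)
Op 5: place WQ@(2,3)
Op 6: place WN@(0,3)
Op 7: place BQ@(2,5)
Per-piece attacks for W:
  WN@(0,3): attacks (1,5) (2,4) (1,1) (2,2)
  WQ@(2,3): attacks (2,4) (2,5) (2,2) (2,1) (3,3) (4,3) (5,3) (1,3) (0,3) (3,4) (4,5) (3,2) (4,1) (5,0) (1,4) (0,5) (1,2) (0,1) [ray(0,1) blocked at (2,5); ray(0,-1) blocked at (2,1); ray(-1,0) blocked at (0,3)]
W attacks (2,0): no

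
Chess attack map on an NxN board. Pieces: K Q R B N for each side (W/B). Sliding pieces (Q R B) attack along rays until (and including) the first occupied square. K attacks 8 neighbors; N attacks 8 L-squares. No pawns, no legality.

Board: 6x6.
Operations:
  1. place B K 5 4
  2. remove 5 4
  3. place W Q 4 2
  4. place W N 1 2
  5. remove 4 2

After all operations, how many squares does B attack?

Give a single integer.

Answer: 0

Derivation:
Op 1: place BK@(5,4)
Op 2: remove (5,4)
Op 3: place WQ@(4,2)
Op 4: place WN@(1,2)
Op 5: remove (4,2)
Per-piece attacks for B:
Union (0 distinct): (none)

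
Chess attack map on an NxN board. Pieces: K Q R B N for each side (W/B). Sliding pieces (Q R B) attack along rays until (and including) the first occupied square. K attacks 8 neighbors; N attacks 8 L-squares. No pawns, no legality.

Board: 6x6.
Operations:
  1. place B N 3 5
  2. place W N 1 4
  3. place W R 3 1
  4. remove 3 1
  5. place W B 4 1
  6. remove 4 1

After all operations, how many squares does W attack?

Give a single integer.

Answer: 4

Derivation:
Op 1: place BN@(3,5)
Op 2: place WN@(1,4)
Op 3: place WR@(3,1)
Op 4: remove (3,1)
Op 5: place WB@(4,1)
Op 6: remove (4,1)
Per-piece attacks for W:
  WN@(1,4): attacks (3,5) (2,2) (3,3) (0,2)
Union (4 distinct): (0,2) (2,2) (3,3) (3,5)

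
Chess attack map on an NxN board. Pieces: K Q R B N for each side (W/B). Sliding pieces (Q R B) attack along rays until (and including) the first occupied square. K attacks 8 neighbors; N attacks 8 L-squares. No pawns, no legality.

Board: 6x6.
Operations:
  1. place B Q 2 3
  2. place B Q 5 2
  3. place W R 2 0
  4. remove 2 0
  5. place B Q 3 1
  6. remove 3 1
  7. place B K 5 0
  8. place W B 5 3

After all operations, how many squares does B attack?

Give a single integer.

Op 1: place BQ@(2,3)
Op 2: place BQ@(5,2)
Op 3: place WR@(2,0)
Op 4: remove (2,0)
Op 5: place BQ@(3,1)
Op 6: remove (3,1)
Op 7: place BK@(5,0)
Op 8: place WB@(5,3)
Per-piece attacks for B:
  BQ@(2,3): attacks (2,4) (2,5) (2,2) (2,1) (2,0) (3,3) (4,3) (5,3) (1,3) (0,3) (3,4) (4,5) (3,2) (4,1) (5,0) (1,4) (0,5) (1,2) (0,1) [ray(1,0) blocked at (5,3); ray(1,-1) blocked at (5,0)]
  BK@(5,0): attacks (5,1) (4,0) (4,1)
  BQ@(5,2): attacks (5,3) (5,1) (5,0) (4,2) (3,2) (2,2) (1,2) (0,2) (4,3) (3,4) (2,5) (4,1) (3,0) [ray(0,1) blocked at (5,3); ray(0,-1) blocked at (5,0)]
Union (24 distinct): (0,1) (0,2) (0,3) (0,5) (1,2) (1,3) (1,4) (2,0) (2,1) (2,2) (2,4) (2,5) (3,0) (3,2) (3,3) (3,4) (4,0) (4,1) (4,2) (4,3) (4,5) (5,0) (5,1) (5,3)

Answer: 24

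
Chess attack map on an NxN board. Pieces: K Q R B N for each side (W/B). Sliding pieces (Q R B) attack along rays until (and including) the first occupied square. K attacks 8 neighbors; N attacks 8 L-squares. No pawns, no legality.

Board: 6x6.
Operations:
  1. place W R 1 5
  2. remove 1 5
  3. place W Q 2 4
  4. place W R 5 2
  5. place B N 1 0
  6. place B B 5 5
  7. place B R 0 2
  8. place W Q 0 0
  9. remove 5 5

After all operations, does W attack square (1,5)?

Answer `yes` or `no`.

Op 1: place WR@(1,5)
Op 2: remove (1,5)
Op 3: place WQ@(2,4)
Op 4: place WR@(5,2)
Op 5: place BN@(1,0)
Op 6: place BB@(5,5)
Op 7: place BR@(0,2)
Op 8: place WQ@(0,0)
Op 9: remove (5,5)
Per-piece attacks for W:
  WQ@(0,0): attacks (0,1) (0,2) (1,0) (1,1) (2,2) (3,3) (4,4) (5,5) [ray(0,1) blocked at (0,2); ray(1,0) blocked at (1,0)]
  WQ@(2,4): attacks (2,5) (2,3) (2,2) (2,1) (2,0) (3,4) (4,4) (5,4) (1,4) (0,4) (3,5) (3,3) (4,2) (5,1) (1,5) (1,3) (0,2) [ray(-1,-1) blocked at (0,2)]
  WR@(5,2): attacks (5,3) (5,4) (5,5) (5,1) (5,0) (4,2) (3,2) (2,2) (1,2) (0,2) [ray(-1,0) blocked at (0,2)]
W attacks (1,5): yes

Answer: yes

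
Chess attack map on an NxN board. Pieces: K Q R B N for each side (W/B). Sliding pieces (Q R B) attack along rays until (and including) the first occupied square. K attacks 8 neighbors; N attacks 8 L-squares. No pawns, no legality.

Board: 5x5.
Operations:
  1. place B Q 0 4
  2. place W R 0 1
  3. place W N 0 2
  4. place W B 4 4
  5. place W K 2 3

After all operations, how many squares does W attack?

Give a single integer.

Answer: 16

Derivation:
Op 1: place BQ@(0,4)
Op 2: place WR@(0,1)
Op 3: place WN@(0,2)
Op 4: place WB@(4,4)
Op 5: place WK@(2,3)
Per-piece attacks for W:
  WR@(0,1): attacks (0,2) (0,0) (1,1) (2,1) (3,1) (4,1) [ray(0,1) blocked at (0,2)]
  WN@(0,2): attacks (1,4) (2,3) (1,0) (2,1)
  WK@(2,3): attacks (2,4) (2,2) (3,3) (1,3) (3,4) (3,2) (1,4) (1,2)
  WB@(4,4): attacks (3,3) (2,2) (1,1) (0,0)
Union (16 distinct): (0,0) (0,2) (1,0) (1,1) (1,2) (1,3) (1,4) (2,1) (2,2) (2,3) (2,4) (3,1) (3,2) (3,3) (3,4) (4,1)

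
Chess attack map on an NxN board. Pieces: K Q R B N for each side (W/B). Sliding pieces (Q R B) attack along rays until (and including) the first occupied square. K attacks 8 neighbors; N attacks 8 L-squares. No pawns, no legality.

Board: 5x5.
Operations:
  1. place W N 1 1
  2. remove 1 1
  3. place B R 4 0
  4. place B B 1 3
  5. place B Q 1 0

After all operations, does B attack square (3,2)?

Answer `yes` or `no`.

Op 1: place WN@(1,1)
Op 2: remove (1,1)
Op 3: place BR@(4,0)
Op 4: place BB@(1,3)
Op 5: place BQ@(1,0)
Per-piece attacks for B:
  BQ@(1,0): attacks (1,1) (1,2) (1,3) (2,0) (3,0) (4,0) (0,0) (2,1) (3,2) (4,3) (0,1) [ray(0,1) blocked at (1,3); ray(1,0) blocked at (4,0)]
  BB@(1,3): attacks (2,4) (2,2) (3,1) (4,0) (0,4) (0,2) [ray(1,-1) blocked at (4,0)]
  BR@(4,0): attacks (4,1) (4,2) (4,3) (4,4) (3,0) (2,0) (1,0) [ray(-1,0) blocked at (1,0)]
B attacks (3,2): yes

Answer: yes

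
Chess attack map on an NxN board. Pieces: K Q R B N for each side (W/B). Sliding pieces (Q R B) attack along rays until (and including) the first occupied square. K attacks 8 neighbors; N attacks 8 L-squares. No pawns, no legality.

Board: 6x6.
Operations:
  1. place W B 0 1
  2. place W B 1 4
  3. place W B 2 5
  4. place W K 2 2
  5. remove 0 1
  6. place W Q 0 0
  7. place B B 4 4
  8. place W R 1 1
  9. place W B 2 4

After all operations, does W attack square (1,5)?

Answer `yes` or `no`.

Op 1: place WB@(0,1)
Op 2: place WB@(1,4)
Op 3: place WB@(2,5)
Op 4: place WK@(2,2)
Op 5: remove (0,1)
Op 6: place WQ@(0,0)
Op 7: place BB@(4,4)
Op 8: place WR@(1,1)
Op 9: place WB@(2,4)
Per-piece attacks for W:
  WQ@(0,0): attacks (0,1) (0,2) (0,3) (0,4) (0,5) (1,0) (2,0) (3,0) (4,0) (5,0) (1,1) [ray(1,1) blocked at (1,1)]
  WR@(1,1): attacks (1,2) (1,3) (1,4) (1,0) (2,1) (3,1) (4,1) (5,1) (0,1) [ray(0,1) blocked at (1,4)]
  WB@(1,4): attacks (2,5) (2,3) (3,2) (4,1) (5,0) (0,5) (0,3) [ray(1,1) blocked at (2,5)]
  WK@(2,2): attacks (2,3) (2,1) (3,2) (1,2) (3,3) (3,1) (1,3) (1,1)
  WB@(2,4): attacks (3,5) (3,3) (4,2) (5,1) (1,5) (1,3) (0,2)
  WB@(2,5): attacks (3,4) (4,3) (5,2) (1,4) [ray(-1,-1) blocked at (1,4)]
W attacks (1,5): yes

Answer: yes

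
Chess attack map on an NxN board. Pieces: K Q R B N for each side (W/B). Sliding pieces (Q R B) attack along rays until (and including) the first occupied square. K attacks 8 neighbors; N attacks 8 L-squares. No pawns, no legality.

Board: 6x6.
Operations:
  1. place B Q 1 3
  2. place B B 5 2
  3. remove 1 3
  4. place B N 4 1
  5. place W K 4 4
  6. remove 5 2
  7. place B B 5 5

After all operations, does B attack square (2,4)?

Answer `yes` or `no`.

Op 1: place BQ@(1,3)
Op 2: place BB@(5,2)
Op 3: remove (1,3)
Op 4: place BN@(4,1)
Op 5: place WK@(4,4)
Op 6: remove (5,2)
Op 7: place BB@(5,5)
Per-piece attacks for B:
  BN@(4,1): attacks (5,3) (3,3) (2,2) (2,0)
  BB@(5,5): attacks (4,4) [ray(-1,-1) blocked at (4,4)]
B attacks (2,4): no

Answer: no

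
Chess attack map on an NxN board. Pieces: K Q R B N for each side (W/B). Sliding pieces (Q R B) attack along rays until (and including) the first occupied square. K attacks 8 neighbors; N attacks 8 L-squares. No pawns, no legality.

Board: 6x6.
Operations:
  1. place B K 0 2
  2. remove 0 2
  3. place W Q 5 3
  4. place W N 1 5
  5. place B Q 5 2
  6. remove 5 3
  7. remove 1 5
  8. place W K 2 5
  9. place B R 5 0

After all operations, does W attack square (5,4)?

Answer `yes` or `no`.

Op 1: place BK@(0,2)
Op 2: remove (0,2)
Op 3: place WQ@(5,3)
Op 4: place WN@(1,5)
Op 5: place BQ@(5,2)
Op 6: remove (5,3)
Op 7: remove (1,5)
Op 8: place WK@(2,5)
Op 9: place BR@(5,0)
Per-piece attacks for W:
  WK@(2,5): attacks (2,4) (3,5) (1,5) (3,4) (1,4)
W attacks (5,4): no

Answer: no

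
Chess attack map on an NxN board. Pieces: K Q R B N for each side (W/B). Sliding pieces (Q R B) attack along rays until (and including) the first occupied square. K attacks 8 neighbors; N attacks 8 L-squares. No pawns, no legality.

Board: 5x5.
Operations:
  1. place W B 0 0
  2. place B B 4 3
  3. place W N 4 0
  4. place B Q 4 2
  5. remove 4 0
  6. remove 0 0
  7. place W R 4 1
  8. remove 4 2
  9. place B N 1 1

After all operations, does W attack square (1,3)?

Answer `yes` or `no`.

Op 1: place WB@(0,0)
Op 2: place BB@(4,3)
Op 3: place WN@(4,0)
Op 4: place BQ@(4,2)
Op 5: remove (4,0)
Op 6: remove (0,0)
Op 7: place WR@(4,1)
Op 8: remove (4,2)
Op 9: place BN@(1,1)
Per-piece attacks for W:
  WR@(4,1): attacks (4,2) (4,3) (4,0) (3,1) (2,1) (1,1) [ray(0,1) blocked at (4,3); ray(-1,0) blocked at (1,1)]
W attacks (1,3): no

Answer: no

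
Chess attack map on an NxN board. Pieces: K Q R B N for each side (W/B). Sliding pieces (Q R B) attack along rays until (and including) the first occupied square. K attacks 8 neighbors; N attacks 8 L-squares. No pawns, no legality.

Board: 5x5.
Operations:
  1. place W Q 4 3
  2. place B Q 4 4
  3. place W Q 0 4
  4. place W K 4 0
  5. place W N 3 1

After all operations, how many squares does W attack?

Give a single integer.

Answer: 22

Derivation:
Op 1: place WQ@(4,3)
Op 2: place BQ@(4,4)
Op 3: place WQ@(0,4)
Op 4: place WK@(4,0)
Op 5: place WN@(3,1)
Per-piece attacks for W:
  WQ@(0,4): attacks (0,3) (0,2) (0,1) (0,0) (1,4) (2,4) (3,4) (4,4) (1,3) (2,2) (3,1) [ray(1,0) blocked at (4,4); ray(1,-1) blocked at (3,1)]
  WN@(3,1): attacks (4,3) (2,3) (1,2) (1,0)
  WK@(4,0): attacks (4,1) (3,0) (3,1)
  WQ@(4,3): attacks (4,4) (4,2) (4,1) (4,0) (3,3) (2,3) (1,3) (0,3) (3,4) (3,2) (2,1) (1,0) [ray(0,1) blocked at (4,4); ray(0,-1) blocked at (4,0)]
Union (22 distinct): (0,0) (0,1) (0,2) (0,3) (1,0) (1,2) (1,3) (1,4) (2,1) (2,2) (2,3) (2,4) (3,0) (3,1) (3,2) (3,3) (3,4) (4,0) (4,1) (4,2) (4,3) (4,4)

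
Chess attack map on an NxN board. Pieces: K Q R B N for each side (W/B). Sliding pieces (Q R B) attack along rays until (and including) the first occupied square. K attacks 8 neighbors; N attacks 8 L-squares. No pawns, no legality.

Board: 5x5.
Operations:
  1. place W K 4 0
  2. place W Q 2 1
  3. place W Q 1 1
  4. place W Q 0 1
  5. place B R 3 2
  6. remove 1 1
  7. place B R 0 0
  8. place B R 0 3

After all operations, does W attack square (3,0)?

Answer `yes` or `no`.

Op 1: place WK@(4,0)
Op 2: place WQ@(2,1)
Op 3: place WQ@(1,1)
Op 4: place WQ@(0,1)
Op 5: place BR@(3,2)
Op 6: remove (1,1)
Op 7: place BR@(0,0)
Op 8: place BR@(0,3)
Per-piece attacks for W:
  WQ@(0,1): attacks (0,2) (0,3) (0,0) (1,1) (2,1) (1,2) (2,3) (3,4) (1,0) [ray(0,1) blocked at (0,3); ray(0,-1) blocked at (0,0); ray(1,0) blocked at (2,1)]
  WQ@(2,1): attacks (2,2) (2,3) (2,4) (2,0) (3,1) (4,1) (1,1) (0,1) (3,2) (3,0) (1,2) (0,3) (1,0) [ray(-1,0) blocked at (0,1); ray(1,1) blocked at (3,2); ray(-1,1) blocked at (0,3)]
  WK@(4,0): attacks (4,1) (3,0) (3,1)
W attacks (3,0): yes

Answer: yes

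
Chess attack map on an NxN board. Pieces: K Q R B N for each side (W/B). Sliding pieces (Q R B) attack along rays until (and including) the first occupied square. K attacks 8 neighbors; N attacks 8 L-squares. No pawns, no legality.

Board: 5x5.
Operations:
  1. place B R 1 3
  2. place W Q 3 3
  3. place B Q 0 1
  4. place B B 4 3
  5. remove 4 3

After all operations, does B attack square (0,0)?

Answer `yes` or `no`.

Op 1: place BR@(1,3)
Op 2: place WQ@(3,3)
Op 3: place BQ@(0,1)
Op 4: place BB@(4,3)
Op 5: remove (4,3)
Per-piece attacks for B:
  BQ@(0,1): attacks (0,2) (0,3) (0,4) (0,0) (1,1) (2,1) (3,1) (4,1) (1,2) (2,3) (3,4) (1,0)
  BR@(1,3): attacks (1,4) (1,2) (1,1) (1,0) (2,3) (3,3) (0,3) [ray(1,0) blocked at (3,3)]
B attacks (0,0): yes

Answer: yes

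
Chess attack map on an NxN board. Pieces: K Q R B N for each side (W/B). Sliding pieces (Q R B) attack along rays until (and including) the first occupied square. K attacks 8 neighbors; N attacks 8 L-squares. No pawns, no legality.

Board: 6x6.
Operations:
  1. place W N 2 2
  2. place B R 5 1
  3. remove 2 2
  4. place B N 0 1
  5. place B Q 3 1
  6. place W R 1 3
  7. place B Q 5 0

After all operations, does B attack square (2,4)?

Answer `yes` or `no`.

Op 1: place WN@(2,2)
Op 2: place BR@(5,1)
Op 3: remove (2,2)
Op 4: place BN@(0,1)
Op 5: place BQ@(3,1)
Op 6: place WR@(1,3)
Op 7: place BQ@(5,0)
Per-piece attacks for B:
  BN@(0,1): attacks (1,3) (2,2) (2,0)
  BQ@(3,1): attacks (3,2) (3,3) (3,4) (3,5) (3,0) (4,1) (5,1) (2,1) (1,1) (0,1) (4,2) (5,3) (4,0) (2,2) (1,3) (2,0) [ray(1,0) blocked at (5,1); ray(-1,0) blocked at (0,1); ray(-1,1) blocked at (1,3)]
  BQ@(5,0): attacks (5,1) (4,0) (3,0) (2,0) (1,0) (0,0) (4,1) (3,2) (2,3) (1,4) (0,5) [ray(0,1) blocked at (5,1)]
  BR@(5,1): attacks (5,2) (5,3) (5,4) (5,5) (5,0) (4,1) (3,1) [ray(0,-1) blocked at (5,0); ray(-1,0) blocked at (3,1)]
B attacks (2,4): no

Answer: no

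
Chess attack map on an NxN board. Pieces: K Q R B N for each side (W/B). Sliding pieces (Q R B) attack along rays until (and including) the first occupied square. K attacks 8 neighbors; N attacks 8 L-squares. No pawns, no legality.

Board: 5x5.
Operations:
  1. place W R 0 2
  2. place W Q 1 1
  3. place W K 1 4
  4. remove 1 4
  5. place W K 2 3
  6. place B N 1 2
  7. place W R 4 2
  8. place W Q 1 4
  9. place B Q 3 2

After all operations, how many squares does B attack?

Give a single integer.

Op 1: place WR@(0,2)
Op 2: place WQ@(1,1)
Op 3: place WK@(1,4)
Op 4: remove (1,4)
Op 5: place WK@(2,3)
Op 6: place BN@(1,2)
Op 7: place WR@(4,2)
Op 8: place WQ@(1,4)
Op 9: place BQ@(3,2)
Per-piece attacks for B:
  BN@(1,2): attacks (2,4) (3,3) (0,4) (2,0) (3,1) (0,0)
  BQ@(3,2): attacks (3,3) (3,4) (3,1) (3,0) (4,2) (2,2) (1,2) (4,3) (4,1) (2,3) (2,1) (1,0) [ray(1,0) blocked at (4,2); ray(-1,0) blocked at (1,2); ray(-1,1) blocked at (2,3)]
Union (16 distinct): (0,0) (0,4) (1,0) (1,2) (2,0) (2,1) (2,2) (2,3) (2,4) (3,0) (3,1) (3,3) (3,4) (4,1) (4,2) (4,3)

Answer: 16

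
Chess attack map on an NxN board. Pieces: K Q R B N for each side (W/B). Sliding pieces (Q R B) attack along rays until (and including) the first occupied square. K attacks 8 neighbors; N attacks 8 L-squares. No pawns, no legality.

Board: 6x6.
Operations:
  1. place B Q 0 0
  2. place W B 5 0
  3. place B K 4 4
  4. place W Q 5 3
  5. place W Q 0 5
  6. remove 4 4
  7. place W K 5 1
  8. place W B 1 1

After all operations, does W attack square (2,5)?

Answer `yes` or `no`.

Op 1: place BQ@(0,0)
Op 2: place WB@(5,0)
Op 3: place BK@(4,4)
Op 4: place WQ@(5,3)
Op 5: place WQ@(0,5)
Op 6: remove (4,4)
Op 7: place WK@(5,1)
Op 8: place WB@(1,1)
Per-piece attacks for W:
  WQ@(0,5): attacks (0,4) (0,3) (0,2) (0,1) (0,0) (1,5) (2,5) (3,5) (4,5) (5,5) (1,4) (2,3) (3,2) (4,1) (5,0) [ray(0,-1) blocked at (0,0); ray(1,-1) blocked at (5,0)]
  WB@(1,1): attacks (2,2) (3,3) (4,4) (5,5) (2,0) (0,2) (0,0) [ray(-1,-1) blocked at (0,0)]
  WB@(5,0): attacks (4,1) (3,2) (2,3) (1,4) (0,5) [ray(-1,1) blocked at (0,5)]
  WK@(5,1): attacks (5,2) (5,0) (4,1) (4,2) (4,0)
  WQ@(5,3): attacks (5,4) (5,5) (5,2) (5,1) (4,3) (3,3) (2,3) (1,3) (0,3) (4,4) (3,5) (4,2) (3,1) (2,0) [ray(0,-1) blocked at (5,1)]
W attacks (2,5): yes

Answer: yes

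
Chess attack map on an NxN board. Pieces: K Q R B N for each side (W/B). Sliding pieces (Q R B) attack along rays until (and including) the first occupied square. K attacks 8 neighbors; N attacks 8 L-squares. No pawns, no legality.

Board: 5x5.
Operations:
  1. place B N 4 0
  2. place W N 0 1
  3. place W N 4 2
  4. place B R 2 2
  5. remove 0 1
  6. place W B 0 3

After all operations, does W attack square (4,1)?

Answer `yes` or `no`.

Op 1: place BN@(4,0)
Op 2: place WN@(0,1)
Op 3: place WN@(4,2)
Op 4: place BR@(2,2)
Op 5: remove (0,1)
Op 6: place WB@(0,3)
Per-piece attacks for W:
  WB@(0,3): attacks (1,4) (1,2) (2,1) (3,0)
  WN@(4,2): attacks (3,4) (2,3) (3,0) (2,1)
W attacks (4,1): no

Answer: no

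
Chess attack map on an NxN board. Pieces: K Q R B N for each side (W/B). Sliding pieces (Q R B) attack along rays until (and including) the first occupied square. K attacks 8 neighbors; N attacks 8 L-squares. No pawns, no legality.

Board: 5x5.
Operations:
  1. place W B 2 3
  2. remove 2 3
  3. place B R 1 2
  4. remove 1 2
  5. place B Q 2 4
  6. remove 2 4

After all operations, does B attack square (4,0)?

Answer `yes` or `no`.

Op 1: place WB@(2,3)
Op 2: remove (2,3)
Op 3: place BR@(1,2)
Op 4: remove (1,2)
Op 5: place BQ@(2,4)
Op 6: remove (2,4)
Per-piece attacks for B:
B attacks (4,0): no

Answer: no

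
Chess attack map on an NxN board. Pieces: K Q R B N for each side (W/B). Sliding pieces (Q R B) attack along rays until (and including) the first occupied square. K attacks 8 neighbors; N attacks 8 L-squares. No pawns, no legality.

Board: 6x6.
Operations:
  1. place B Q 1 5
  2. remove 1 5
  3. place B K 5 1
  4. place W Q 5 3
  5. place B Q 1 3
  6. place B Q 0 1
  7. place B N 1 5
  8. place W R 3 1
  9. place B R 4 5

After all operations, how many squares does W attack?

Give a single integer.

Op 1: place BQ@(1,5)
Op 2: remove (1,5)
Op 3: place BK@(5,1)
Op 4: place WQ@(5,3)
Op 5: place BQ@(1,3)
Op 6: place BQ@(0,1)
Op 7: place BN@(1,5)
Op 8: place WR@(3,1)
Op 9: place BR@(4,5)
Per-piece attacks for W:
  WR@(3,1): attacks (3,2) (3,3) (3,4) (3,5) (3,0) (4,1) (5,1) (2,1) (1,1) (0,1) [ray(1,0) blocked at (5,1); ray(-1,0) blocked at (0,1)]
  WQ@(5,3): attacks (5,4) (5,5) (5,2) (5,1) (4,3) (3,3) (2,3) (1,3) (4,4) (3,5) (4,2) (3,1) [ray(0,-1) blocked at (5,1); ray(-1,0) blocked at (1,3); ray(-1,-1) blocked at (3,1)]
Union (19 distinct): (0,1) (1,1) (1,3) (2,1) (2,3) (3,0) (3,1) (3,2) (3,3) (3,4) (3,5) (4,1) (4,2) (4,3) (4,4) (5,1) (5,2) (5,4) (5,5)

Answer: 19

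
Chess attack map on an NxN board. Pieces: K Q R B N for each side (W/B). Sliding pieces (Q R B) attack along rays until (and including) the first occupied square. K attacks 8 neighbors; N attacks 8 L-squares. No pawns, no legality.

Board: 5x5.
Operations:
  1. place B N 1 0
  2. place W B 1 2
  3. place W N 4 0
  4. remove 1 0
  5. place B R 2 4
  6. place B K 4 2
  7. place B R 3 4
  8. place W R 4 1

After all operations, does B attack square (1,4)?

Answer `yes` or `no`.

Answer: yes

Derivation:
Op 1: place BN@(1,0)
Op 2: place WB@(1,2)
Op 3: place WN@(4,0)
Op 4: remove (1,0)
Op 5: place BR@(2,4)
Op 6: place BK@(4,2)
Op 7: place BR@(3,4)
Op 8: place WR@(4,1)
Per-piece attacks for B:
  BR@(2,4): attacks (2,3) (2,2) (2,1) (2,0) (3,4) (1,4) (0,4) [ray(1,0) blocked at (3,4)]
  BR@(3,4): attacks (3,3) (3,2) (3,1) (3,0) (4,4) (2,4) [ray(-1,0) blocked at (2,4)]
  BK@(4,2): attacks (4,3) (4,1) (3,2) (3,3) (3,1)
B attacks (1,4): yes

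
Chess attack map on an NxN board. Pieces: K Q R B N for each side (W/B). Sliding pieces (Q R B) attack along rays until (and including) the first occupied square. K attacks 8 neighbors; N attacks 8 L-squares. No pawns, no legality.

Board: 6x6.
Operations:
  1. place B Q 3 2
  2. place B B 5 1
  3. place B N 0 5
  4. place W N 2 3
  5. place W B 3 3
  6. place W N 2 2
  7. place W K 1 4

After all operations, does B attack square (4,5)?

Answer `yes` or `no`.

Answer: no

Derivation:
Op 1: place BQ@(3,2)
Op 2: place BB@(5,1)
Op 3: place BN@(0,5)
Op 4: place WN@(2,3)
Op 5: place WB@(3,3)
Op 6: place WN@(2,2)
Op 7: place WK@(1,4)
Per-piece attacks for B:
  BN@(0,5): attacks (1,3) (2,4)
  BQ@(3,2): attacks (3,3) (3,1) (3,0) (4,2) (5,2) (2,2) (4,3) (5,4) (4,1) (5,0) (2,3) (2,1) (1,0) [ray(0,1) blocked at (3,3); ray(-1,0) blocked at (2,2); ray(-1,1) blocked at (2,3)]
  BB@(5,1): attacks (4,2) (3,3) (4,0) [ray(-1,1) blocked at (3,3)]
B attacks (4,5): no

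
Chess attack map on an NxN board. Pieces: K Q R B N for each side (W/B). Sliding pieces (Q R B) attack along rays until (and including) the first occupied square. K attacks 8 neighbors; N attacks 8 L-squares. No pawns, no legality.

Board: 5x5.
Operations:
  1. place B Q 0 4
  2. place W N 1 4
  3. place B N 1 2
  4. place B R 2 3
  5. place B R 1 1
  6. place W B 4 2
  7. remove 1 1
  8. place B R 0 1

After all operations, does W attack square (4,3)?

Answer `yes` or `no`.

Op 1: place BQ@(0,4)
Op 2: place WN@(1,4)
Op 3: place BN@(1,2)
Op 4: place BR@(2,3)
Op 5: place BR@(1,1)
Op 6: place WB@(4,2)
Op 7: remove (1,1)
Op 8: place BR@(0,1)
Per-piece attacks for W:
  WN@(1,4): attacks (2,2) (3,3) (0,2)
  WB@(4,2): attacks (3,3) (2,4) (3,1) (2,0)
W attacks (4,3): no

Answer: no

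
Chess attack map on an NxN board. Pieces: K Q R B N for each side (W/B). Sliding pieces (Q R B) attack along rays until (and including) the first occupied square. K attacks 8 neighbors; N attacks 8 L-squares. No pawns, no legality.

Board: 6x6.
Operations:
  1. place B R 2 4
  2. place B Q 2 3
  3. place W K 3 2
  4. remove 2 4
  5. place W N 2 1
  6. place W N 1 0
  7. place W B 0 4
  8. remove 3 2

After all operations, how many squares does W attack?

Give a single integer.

Answer: 9

Derivation:
Op 1: place BR@(2,4)
Op 2: place BQ@(2,3)
Op 3: place WK@(3,2)
Op 4: remove (2,4)
Op 5: place WN@(2,1)
Op 6: place WN@(1,0)
Op 7: place WB@(0,4)
Op 8: remove (3,2)
Per-piece attacks for W:
  WB@(0,4): attacks (1,5) (1,3) (2,2) (3,1) (4,0)
  WN@(1,0): attacks (2,2) (3,1) (0,2)
  WN@(2,1): attacks (3,3) (4,2) (1,3) (0,2) (4,0) (0,0)
Union (9 distinct): (0,0) (0,2) (1,3) (1,5) (2,2) (3,1) (3,3) (4,0) (4,2)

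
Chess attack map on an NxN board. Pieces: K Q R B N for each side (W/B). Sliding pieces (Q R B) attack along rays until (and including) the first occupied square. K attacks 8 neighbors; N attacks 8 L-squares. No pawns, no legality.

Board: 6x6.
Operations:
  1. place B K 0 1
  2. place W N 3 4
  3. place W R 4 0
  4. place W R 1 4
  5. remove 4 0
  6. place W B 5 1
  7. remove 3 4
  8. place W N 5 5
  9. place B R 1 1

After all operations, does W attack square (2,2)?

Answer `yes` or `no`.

Op 1: place BK@(0,1)
Op 2: place WN@(3,4)
Op 3: place WR@(4,0)
Op 4: place WR@(1,4)
Op 5: remove (4,0)
Op 6: place WB@(5,1)
Op 7: remove (3,4)
Op 8: place WN@(5,5)
Op 9: place BR@(1,1)
Per-piece attacks for W:
  WR@(1,4): attacks (1,5) (1,3) (1,2) (1,1) (2,4) (3,4) (4,4) (5,4) (0,4) [ray(0,-1) blocked at (1,1)]
  WB@(5,1): attacks (4,2) (3,3) (2,4) (1,5) (4,0)
  WN@(5,5): attacks (4,3) (3,4)
W attacks (2,2): no

Answer: no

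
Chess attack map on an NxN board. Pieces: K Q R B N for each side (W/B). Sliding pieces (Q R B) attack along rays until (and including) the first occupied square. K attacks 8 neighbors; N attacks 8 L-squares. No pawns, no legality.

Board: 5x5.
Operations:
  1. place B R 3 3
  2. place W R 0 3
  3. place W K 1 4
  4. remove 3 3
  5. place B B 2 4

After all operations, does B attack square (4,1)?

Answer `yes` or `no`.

Op 1: place BR@(3,3)
Op 2: place WR@(0,3)
Op 3: place WK@(1,4)
Op 4: remove (3,3)
Op 5: place BB@(2,4)
Per-piece attacks for B:
  BB@(2,4): attacks (3,3) (4,2) (1,3) (0,2)
B attacks (4,1): no

Answer: no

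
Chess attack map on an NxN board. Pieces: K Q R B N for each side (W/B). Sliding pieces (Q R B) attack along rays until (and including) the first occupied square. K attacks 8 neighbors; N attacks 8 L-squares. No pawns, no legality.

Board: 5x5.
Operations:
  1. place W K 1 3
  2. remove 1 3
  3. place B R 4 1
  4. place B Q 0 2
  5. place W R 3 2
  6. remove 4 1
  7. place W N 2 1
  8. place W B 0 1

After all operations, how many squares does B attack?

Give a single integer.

Op 1: place WK@(1,3)
Op 2: remove (1,3)
Op 3: place BR@(4,1)
Op 4: place BQ@(0,2)
Op 5: place WR@(3,2)
Op 6: remove (4,1)
Op 7: place WN@(2,1)
Op 8: place WB@(0,1)
Per-piece attacks for B:
  BQ@(0,2): attacks (0,3) (0,4) (0,1) (1,2) (2,2) (3,2) (1,3) (2,4) (1,1) (2,0) [ray(0,-1) blocked at (0,1); ray(1,0) blocked at (3,2)]
Union (10 distinct): (0,1) (0,3) (0,4) (1,1) (1,2) (1,3) (2,0) (2,2) (2,4) (3,2)

Answer: 10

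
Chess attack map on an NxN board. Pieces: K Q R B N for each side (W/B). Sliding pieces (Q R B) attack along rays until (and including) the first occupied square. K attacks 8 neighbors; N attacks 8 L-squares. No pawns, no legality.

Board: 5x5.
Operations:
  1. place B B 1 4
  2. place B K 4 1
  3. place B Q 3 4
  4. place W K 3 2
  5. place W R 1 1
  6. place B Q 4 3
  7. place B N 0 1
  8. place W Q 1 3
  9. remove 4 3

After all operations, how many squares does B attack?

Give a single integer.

Op 1: place BB@(1,4)
Op 2: place BK@(4,1)
Op 3: place BQ@(3,4)
Op 4: place WK@(3,2)
Op 5: place WR@(1,1)
Op 6: place BQ@(4,3)
Op 7: place BN@(0,1)
Op 8: place WQ@(1,3)
Op 9: remove (4,3)
Per-piece attacks for B:
  BN@(0,1): attacks (1,3) (2,2) (2,0)
  BB@(1,4): attacks (2,3) (3,2) (0,3) [ray(1,-1) blocked at (3,2)]
  BQ@(3,4): attacks (3,3) (3,2) (4,4) (2,4) (1,4) (4,3) (2,3) (1,2) (0,1) [ray(0,-1) blocked at (3,2); ray(-1,0) blocked at (1,4); ray(-1,-1) blocked at (0,1)]
  BK@(4,1): attacks (4,2) (4,0) (3,1) (3,2) (3,0)
Union (17 distinct): (0,1) (0,3) (1,2) (1,3) (1,4) (2,0) (2,2) (2,3) (2,4) (3,0) (3,1) (3,2) (3,3) (4,0) (4,2) (4,3) (4,4)

Answer: 17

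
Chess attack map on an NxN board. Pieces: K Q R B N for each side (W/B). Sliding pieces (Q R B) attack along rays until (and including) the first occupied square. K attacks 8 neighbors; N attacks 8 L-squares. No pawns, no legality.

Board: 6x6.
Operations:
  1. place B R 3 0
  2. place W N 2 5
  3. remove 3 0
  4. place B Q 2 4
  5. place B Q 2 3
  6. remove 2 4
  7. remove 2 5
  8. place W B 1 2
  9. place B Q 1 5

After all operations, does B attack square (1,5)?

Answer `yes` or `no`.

Op 1: place BR@(3,0)
Op 2: place WN@(2,5)
Op 3: remove (3,0)
Op 4: place BQ@(2,4)
Op 5: place BQ@(2,3)
Op 6: remove (2,4)
Op 7: remove (2,5)
Op 8: place WB@(1,2)
Op 9: place BQ@(1,5)
Per-piece attacks for B:
  BQ@(1,5): attacks (1,4) (1,3) (1,2) (2,5) (3,5) (4,5) (5,5) (0,5) (2,4) (3,3) (4,2) (5,1) (0,4) [ray(0,-1) blocked at (1,2)]
  BQ@(2,3): attacks (2,4) (2,5) (2,2) (2,1) (2,0) (3,3) (4,3) (5,3) (1,3) (0,3) (3,4) (4,5) (3,2) (4,1) (5,0) (1,4) (0,5) (1,2) [ray(-1,-1) blocked at (1,2)]
B attacks (1,5): no

Answer: no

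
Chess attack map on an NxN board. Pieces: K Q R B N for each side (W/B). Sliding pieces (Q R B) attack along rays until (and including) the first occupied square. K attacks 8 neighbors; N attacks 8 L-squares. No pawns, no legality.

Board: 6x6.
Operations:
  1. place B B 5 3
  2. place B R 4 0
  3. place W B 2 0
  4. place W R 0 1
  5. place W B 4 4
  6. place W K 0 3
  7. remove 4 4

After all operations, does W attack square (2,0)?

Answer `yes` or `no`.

Answer: no

Derivation:
Op 1: place BB@(5,3)
Op 2: place BR@(4,0)
Op 3: place WB@(2,0)
Op 4: place WR@(0,1)
Op 5: place WB@(4,4)
Op 6: place WK@(0,3)
Op 7: remove (4,4)
Per-piece attacks for W:
  WR@(0,1): attacks (0,2) (0,3) (0,0) (1,1) (2,1) (3,1) (4,1) (5,1) [ray(0,1) blocked at (0,3)]
  WK@(0,3): attacks (0,4) (0,2) (1,3) (1,4) (1,2)
  WB@(2,0): attacks (3,1) (4,2) (5,3) (1,1) (0,2) [ray(1,1) blocked at (5,3)]
W attacks (2,0): no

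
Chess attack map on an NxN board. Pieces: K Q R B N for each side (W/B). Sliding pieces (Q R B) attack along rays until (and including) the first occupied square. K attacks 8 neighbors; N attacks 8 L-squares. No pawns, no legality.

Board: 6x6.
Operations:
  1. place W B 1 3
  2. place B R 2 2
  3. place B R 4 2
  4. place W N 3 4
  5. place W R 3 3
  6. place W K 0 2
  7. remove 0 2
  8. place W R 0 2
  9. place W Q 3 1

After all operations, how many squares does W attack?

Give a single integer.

Op 1: place WB@(1,3)
Op 2: place BR@(2,2)
Op 3: place BR@(4,2)
Op 4: place WN@(3,4)
Op 5: place WR@(3,3)
Op 6: place WK@(0,2)
Op 7: remove (0,2)
Op 8: place WR@(0,2)
Op 9: place WQ@(3,1)
Per-piece attacks for W:
  WR@(0,2): attacks (0,3) (0,4) (0,5) (0,1) (0,0) (1,2) (2,2) [ray(1,0) blocked at (2,2)]
  WB@(1,3): attacks (2,4) (3,5) (2,2) (0,4) (0,2) [ray(1,-1) blocked at (2,2); ray(-1,-1) blocked at (0,2)]
  WQ@(3,1): attacks (3,2) (3,3) (3,0) (4,1) (5,1) (2,1) (1,1) (0,1) (4,2) (4,0) (2,2) (2,0) [ray(0,1) blocked at (3,3); ray(1,1) blocked at (4,2); ray(-1,1) blocked at (2,2)]
  WR@(3,3): attacks (3,4) (3,2) (3,1) (4,3) (5,3) (2,3) (1,3) [ray(0,1) blocked at (3,4); ray(0,-1) blocked at (3,1); ray(-1,0) blocked at (1,3)]
  WN@(3,4): attacks (5,5) (1,5) (4,2) (5,3) (2,2) (1,3)
Union (28 distinct): (0,0) (0,1) (0,2) (0,3) (0,4) (0,5) (1,1) (1,2) (1,3) (1,5) (2,0) (2,1) (2,2) (2,3) (2,4) (3,0) (3,1) (3,2) (3,3) (3,4) (3,5) (4,0) (4,1) (4,2) (4,3) (5,1) (5,3) (5,5)

Answer: 28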